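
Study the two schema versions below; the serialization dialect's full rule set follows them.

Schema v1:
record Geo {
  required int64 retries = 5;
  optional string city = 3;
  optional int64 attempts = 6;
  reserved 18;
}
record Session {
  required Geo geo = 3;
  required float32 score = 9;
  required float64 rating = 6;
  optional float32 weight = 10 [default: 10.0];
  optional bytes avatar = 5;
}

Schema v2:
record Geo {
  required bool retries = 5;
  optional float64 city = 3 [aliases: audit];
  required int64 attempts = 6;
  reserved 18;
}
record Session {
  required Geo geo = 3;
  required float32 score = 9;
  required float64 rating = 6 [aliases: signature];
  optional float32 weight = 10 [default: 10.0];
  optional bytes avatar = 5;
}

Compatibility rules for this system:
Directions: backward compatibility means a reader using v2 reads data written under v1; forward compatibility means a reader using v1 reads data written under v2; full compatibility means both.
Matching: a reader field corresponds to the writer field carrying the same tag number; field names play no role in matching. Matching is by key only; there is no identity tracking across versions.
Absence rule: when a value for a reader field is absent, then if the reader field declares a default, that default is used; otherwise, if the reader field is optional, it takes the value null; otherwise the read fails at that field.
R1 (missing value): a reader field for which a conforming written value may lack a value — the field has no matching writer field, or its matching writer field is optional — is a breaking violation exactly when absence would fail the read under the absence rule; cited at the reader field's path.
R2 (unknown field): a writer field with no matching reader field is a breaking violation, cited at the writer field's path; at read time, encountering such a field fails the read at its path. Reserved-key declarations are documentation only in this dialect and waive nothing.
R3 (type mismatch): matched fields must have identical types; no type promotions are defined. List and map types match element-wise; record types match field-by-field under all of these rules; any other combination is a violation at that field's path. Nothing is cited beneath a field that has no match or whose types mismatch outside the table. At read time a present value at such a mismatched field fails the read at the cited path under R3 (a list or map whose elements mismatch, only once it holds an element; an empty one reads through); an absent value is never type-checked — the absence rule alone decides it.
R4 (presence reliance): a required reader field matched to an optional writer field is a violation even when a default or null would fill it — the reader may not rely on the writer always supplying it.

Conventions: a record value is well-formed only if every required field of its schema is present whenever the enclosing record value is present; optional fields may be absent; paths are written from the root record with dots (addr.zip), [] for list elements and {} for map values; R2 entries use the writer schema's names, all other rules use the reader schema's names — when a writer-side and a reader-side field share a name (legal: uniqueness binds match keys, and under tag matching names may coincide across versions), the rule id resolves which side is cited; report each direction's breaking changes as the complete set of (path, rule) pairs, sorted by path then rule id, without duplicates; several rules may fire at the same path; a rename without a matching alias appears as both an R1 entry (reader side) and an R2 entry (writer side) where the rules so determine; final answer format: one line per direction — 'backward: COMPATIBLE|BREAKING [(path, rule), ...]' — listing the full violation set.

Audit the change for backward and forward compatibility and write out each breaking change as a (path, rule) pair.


arrows below run writer -> reader for Session
backward analysis of Session with v2 as reader and v1 as writer:
  writer required, Geo -> Geo: reader geo maps from writer geo
  writer required, float32 -> float32: reader score maps from writer score
  writer required, float64 -> float64: reader rating maps from writer rating
  writer optional, float32 -> float32: reader weight maps from writer weight
  writer optional, bytes -> bytes: reader avatar maps from writer avatar
  writer required, int64 -> bool: reader geo.retries maps from writer geo.retries
  writer optional, string -> float64: reader geo.city maps from writer geo.city
  writer optional, int64 -> int64: reader geo.attempts maps from writer geo.attempts
  breaking: (geo.attempts, R1)
  breaking: (geo.attempts, R4)
  breaking: (geo.city, R3)
  breaking: (geo.retries, R3)
  => backward verdict for Session: BREAKING, 4 violation(s)
forward analysis of Session with v1 as reader and v2 as writer:
  writer required, Geo -> Geo: reader geo maps from writer geo
  writer required, float32 -> float32: reader score maps from writer score
  writer required, float64 -> float64: reader rating maps from writer rating
  writer optional, float32 -> float32: reader weight maps from writer weight
  writer optional, bytes -> bytes: reader avatar maps from writer avatar
  writer required, bool -> int64: reader geo.retries maps from writer geo.retries
  writer optional, float64 -> string: reader geo.city maps from writer geo.city
  writer required, int64 -> int64: reader geo.attempts maps from writer geo.attempts
  breaking: (geo.city, R3)
  breaking: (geo.retries, R3)
  => forward verdict for Session: BREAKING, 2 violation(s)

backward: BREAKING [(geo.attempts, R1), (geo.attempts, R4), (geo.city, R3), (geo.retries, R3)]; forward: BREAKING [(geo.city, R3), (geo.retries, R3)]


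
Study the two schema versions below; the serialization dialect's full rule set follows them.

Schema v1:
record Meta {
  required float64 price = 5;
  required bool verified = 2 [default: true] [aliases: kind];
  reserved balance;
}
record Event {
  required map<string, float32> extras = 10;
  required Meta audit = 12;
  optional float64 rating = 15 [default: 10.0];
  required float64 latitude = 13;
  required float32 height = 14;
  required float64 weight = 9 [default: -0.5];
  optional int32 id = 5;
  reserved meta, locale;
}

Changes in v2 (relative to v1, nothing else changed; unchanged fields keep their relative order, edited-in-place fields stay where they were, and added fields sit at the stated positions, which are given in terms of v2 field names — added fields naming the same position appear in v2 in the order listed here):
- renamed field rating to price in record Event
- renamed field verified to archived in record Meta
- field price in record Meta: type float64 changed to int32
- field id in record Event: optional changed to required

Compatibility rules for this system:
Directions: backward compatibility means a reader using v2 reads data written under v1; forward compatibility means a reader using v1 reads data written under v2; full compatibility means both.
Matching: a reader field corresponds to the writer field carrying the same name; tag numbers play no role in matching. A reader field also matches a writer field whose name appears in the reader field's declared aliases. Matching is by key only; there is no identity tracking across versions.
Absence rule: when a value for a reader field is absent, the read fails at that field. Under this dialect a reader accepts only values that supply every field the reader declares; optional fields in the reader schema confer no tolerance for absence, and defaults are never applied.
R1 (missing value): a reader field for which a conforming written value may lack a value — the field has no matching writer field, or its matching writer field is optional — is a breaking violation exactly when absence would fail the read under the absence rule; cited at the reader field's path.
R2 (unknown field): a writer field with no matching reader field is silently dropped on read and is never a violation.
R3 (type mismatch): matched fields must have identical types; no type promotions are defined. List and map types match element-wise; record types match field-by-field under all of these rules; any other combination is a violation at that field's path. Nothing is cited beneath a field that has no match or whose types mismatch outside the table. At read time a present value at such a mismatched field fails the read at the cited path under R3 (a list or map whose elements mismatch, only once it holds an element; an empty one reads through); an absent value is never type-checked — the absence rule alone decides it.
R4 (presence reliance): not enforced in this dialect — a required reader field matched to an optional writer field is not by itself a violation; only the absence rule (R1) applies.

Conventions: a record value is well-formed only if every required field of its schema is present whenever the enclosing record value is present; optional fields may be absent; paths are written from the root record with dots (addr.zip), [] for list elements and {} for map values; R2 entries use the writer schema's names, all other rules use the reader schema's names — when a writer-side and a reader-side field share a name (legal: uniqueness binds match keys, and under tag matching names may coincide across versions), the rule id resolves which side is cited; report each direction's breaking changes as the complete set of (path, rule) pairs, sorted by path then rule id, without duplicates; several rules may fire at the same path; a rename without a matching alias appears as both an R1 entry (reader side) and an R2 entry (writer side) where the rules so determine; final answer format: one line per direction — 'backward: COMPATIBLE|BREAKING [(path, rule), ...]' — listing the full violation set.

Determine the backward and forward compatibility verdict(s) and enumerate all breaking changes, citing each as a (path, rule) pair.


the writer's type comes first in each Event pair
checking backward for Event: reader v2 against writer v1:
  extras <- extras (map<string, float32> -> map<string, float32>, writer required)
  audit <- audit (Meta -> Meta, writer required)
  price: no writer match
  latitude <- latitude (float64 -> float64, writer required)
  height <- height (float32 -> float32, writer required)
  weight <- weight (float64 -> float64, writer required)
  id <- id (int32 -> int32, writer optional)
  writer rating: unknown to reader
  audit.price <- audit.price (float64 -> int32, writer required)
  audit.archived: no writer match
  writer audit.verified: unknown to reader
  rule R1 violated at audit.archived
  rule R3 violated at audit.price
  rule R1 violated at id
  rule R1 violated at price
  => 4 violation(s): backward is BREAKING for Event
checking forward for Event: reader v1 against writer v2:
  extras <- extras (map<string, float32> -> map<string, float32>, writer required)
  audit <- audit (Meta -> Meta, writer required)
  rating: no writer match
  latitude <- latitude (float64 -> float64, writer required)
  height <- height (float32 -> float32, writer required)
  weight <- weight (float64 -> float64, writer required)
  id <- id (int32 -> int32, writer required)
  writer price: unknown to reader
  audit.price <- audit.price (int32 -> float64, writer required)
  audit.verified: no writer match
  writer audit.archived: unknown to reader
  rule R3 violated at audit.price
  rule R1 violated at audit.verified
  rule R1 violated at rating
  => 3 violation(s): forward is BREAKING for Event

backward: BREAKING [(audit.archived, R1), (audit.price, R3), (id, R1), (price, R1)]; forward: BREAKING [(audit.price, R3), (audit.verified, R1), (rating, R1)]


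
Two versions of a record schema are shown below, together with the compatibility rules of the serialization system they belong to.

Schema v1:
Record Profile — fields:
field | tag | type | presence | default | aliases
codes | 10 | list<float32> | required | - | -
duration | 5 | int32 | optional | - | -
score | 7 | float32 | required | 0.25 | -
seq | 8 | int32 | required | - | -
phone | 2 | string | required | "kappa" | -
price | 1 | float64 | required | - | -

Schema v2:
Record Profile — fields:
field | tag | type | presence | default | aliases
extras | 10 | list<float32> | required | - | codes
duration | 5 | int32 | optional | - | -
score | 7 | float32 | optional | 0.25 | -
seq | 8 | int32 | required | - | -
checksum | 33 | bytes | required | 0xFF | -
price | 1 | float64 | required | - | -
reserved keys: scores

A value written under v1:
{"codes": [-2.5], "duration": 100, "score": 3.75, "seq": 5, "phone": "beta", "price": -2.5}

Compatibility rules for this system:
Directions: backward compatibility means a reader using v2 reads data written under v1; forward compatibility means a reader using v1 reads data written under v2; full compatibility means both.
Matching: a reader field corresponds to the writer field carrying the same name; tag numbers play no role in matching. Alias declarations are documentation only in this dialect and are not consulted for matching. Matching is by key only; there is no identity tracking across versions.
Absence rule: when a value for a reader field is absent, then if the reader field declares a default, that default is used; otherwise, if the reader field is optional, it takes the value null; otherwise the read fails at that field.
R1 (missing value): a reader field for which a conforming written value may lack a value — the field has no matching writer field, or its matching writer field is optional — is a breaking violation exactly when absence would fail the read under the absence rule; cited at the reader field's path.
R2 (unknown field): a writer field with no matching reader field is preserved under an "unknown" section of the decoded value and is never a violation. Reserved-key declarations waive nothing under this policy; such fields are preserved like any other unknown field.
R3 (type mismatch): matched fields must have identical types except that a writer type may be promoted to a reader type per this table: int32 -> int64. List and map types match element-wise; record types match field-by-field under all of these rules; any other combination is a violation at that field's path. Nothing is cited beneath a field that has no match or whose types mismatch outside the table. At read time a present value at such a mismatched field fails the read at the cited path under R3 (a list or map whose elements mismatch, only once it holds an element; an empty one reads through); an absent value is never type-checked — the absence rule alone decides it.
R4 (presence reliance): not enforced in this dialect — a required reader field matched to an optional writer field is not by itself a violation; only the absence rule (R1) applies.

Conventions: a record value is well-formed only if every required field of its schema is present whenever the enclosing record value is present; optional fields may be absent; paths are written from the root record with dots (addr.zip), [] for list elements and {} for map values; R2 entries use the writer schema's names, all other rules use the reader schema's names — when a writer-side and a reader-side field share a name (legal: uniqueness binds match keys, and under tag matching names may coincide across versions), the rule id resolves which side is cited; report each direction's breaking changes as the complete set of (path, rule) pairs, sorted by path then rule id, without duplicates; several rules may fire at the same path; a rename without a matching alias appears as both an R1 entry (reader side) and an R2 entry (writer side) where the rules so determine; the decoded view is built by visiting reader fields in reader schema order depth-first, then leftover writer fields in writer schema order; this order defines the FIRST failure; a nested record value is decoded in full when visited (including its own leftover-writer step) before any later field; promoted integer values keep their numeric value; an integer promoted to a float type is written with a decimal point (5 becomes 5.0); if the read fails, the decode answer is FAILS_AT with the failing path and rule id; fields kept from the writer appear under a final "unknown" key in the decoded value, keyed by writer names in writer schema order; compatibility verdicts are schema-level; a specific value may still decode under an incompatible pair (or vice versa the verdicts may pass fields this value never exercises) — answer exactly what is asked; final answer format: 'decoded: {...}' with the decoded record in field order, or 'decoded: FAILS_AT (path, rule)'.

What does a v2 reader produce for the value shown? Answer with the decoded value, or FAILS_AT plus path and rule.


decoded: FAILS_AT (extras, R1)

the writer's type comes first in each Profile pair
migrating the Profile value to v2:
  read fails at extras under R1 (no fill)
  => FAILS_AT (extras, R1)
ruling out the remaining Profile differences:
  added field checksum to record Profile: required bytes, tag 33, default 0xFF (in v2 it sits immediately before price) -> inert under this dialect — no rule fires on Profile and the result does not move
  field score in record Profile: required changed to optional -> inert under this dialect — no rule fires on Profile and the result does not move
  removed field phone from record Profile -> inert under this dialect — no rule fires on Profile and the result does not move


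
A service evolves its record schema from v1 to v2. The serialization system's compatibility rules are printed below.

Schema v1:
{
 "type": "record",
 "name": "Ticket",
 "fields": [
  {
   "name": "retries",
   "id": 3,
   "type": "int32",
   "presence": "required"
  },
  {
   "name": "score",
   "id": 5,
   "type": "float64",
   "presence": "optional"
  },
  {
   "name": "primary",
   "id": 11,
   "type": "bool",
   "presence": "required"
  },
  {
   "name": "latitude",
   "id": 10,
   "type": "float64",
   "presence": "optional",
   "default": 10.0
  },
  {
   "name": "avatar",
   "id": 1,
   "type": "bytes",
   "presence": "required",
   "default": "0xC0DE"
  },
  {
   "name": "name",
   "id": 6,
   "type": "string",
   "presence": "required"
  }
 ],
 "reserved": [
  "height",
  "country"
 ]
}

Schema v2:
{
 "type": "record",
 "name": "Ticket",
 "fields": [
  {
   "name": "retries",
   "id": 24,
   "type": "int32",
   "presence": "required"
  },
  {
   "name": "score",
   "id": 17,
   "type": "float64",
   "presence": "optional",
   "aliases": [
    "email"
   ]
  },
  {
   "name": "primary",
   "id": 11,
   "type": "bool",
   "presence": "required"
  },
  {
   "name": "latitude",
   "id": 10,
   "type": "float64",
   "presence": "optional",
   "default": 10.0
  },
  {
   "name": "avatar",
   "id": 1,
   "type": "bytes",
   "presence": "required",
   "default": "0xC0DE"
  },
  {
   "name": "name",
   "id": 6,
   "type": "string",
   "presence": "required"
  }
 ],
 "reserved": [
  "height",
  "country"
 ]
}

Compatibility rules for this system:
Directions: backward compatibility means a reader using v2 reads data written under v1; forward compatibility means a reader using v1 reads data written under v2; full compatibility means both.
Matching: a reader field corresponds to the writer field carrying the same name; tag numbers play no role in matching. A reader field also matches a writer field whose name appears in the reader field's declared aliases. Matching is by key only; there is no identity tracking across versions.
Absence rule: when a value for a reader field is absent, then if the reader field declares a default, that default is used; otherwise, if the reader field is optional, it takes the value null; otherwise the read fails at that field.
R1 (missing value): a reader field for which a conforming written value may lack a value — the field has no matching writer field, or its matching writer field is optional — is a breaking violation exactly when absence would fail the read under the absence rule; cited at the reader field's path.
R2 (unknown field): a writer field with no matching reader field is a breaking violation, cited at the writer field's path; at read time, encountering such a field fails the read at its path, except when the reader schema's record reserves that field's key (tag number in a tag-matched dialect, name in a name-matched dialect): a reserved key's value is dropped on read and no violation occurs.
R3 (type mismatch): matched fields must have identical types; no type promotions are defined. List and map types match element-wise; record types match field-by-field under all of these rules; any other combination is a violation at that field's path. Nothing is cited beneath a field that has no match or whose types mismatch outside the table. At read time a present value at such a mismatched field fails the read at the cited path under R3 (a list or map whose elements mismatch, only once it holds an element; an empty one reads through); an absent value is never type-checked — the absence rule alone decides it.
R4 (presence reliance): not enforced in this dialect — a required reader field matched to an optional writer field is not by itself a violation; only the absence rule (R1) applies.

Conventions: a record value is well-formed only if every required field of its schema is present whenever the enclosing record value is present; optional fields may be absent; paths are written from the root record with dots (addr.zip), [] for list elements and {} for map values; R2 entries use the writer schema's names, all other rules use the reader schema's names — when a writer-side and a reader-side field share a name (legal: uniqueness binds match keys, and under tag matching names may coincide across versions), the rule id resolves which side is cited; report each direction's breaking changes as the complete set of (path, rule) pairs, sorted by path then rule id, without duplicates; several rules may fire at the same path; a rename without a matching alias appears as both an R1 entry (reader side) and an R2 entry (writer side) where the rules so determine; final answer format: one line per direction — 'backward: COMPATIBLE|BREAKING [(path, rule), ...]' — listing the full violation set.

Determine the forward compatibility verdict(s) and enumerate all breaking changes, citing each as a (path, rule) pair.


forward: COMPATIBLE []

in Ticket below, arrows point writer -> reader
forward analysis of Ticket with v1 as reader and v2 as writer:
  writer required, int32 -> int32: reader retries maps from writer retries
  writer optional, float64 -> float64: reader score maps from writer score
  writer required, bool -> bool: reader primary maps from writer primary
  writer optional, float64 -> float64: reader latitude maps from writer latitude
  writer required, bytes -> bytes: reader avatar maps from writer avatar
  writer required, string -> string: reader name maps from writer name
  => forward verdict for Ticket: COMPATIBLE, no violations
the other Ticket changes do not affect what is asked:
  field retries in record Ticket: tag 3 changed to 24 -> triggers nothing under Ticket's printed rules — same verdict
  field score in record Ticket: tag 5 changed to 17 -> triggers nothing under Ticket's printed rules — same verdict


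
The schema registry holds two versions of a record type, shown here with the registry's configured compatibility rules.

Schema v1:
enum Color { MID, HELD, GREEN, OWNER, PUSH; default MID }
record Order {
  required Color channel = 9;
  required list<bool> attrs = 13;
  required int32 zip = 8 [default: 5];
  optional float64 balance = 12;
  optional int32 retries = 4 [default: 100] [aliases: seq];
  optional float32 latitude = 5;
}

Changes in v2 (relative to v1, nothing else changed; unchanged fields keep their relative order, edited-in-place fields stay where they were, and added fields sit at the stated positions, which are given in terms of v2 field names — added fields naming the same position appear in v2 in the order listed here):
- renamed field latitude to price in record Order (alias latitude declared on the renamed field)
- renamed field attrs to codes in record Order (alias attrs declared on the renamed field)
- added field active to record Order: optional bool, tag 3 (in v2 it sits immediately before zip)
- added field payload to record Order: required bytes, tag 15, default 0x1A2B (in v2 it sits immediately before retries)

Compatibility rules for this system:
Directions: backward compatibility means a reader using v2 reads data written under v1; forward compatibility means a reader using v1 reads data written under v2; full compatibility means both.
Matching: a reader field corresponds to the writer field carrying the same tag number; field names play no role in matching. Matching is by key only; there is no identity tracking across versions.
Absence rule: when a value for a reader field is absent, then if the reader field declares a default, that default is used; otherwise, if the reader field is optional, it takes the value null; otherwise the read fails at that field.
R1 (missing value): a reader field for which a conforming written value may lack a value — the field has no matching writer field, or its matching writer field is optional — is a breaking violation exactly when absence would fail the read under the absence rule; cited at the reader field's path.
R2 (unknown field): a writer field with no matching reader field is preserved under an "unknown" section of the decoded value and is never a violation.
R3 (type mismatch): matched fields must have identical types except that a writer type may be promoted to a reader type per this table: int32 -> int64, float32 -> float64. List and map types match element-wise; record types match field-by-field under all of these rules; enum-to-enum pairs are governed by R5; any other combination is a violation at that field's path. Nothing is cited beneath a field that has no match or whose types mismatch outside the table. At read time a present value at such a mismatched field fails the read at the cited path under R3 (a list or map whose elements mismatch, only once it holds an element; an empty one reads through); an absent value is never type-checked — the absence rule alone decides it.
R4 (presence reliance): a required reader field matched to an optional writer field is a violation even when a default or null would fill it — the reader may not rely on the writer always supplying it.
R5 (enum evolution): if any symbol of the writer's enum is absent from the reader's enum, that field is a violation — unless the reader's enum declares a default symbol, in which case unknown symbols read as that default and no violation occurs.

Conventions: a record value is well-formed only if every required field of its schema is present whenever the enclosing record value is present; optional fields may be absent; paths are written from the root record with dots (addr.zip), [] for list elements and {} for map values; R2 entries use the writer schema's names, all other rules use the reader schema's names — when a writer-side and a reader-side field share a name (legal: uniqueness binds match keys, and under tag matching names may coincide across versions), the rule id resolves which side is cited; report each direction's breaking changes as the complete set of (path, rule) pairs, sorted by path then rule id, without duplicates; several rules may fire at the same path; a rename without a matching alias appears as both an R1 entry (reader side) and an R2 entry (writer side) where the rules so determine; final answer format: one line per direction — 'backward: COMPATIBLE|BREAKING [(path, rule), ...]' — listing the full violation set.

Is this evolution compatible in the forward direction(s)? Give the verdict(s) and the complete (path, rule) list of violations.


in Order below, arrows point writer -> reader
forward for Order (reader v1, writer v2):
  channel <- channel (Color -> Color, writer required)
  attrs <- codes (list<bool> -> list<bool>, writer required)
  zip <- zip (int32 -> int32, writer required)
  balance <- balance (float64 -> float64, writer optional)
  retries <- retries (int32 -> int32, writer optional)
  latitude <- price (float32 -> float32, writer optional)
  writer field active has no reader counterpart
  writer field payload has no reader counterpart
  => forward: COMPATIBLE
diffs on Order not affecting the asked answer:
  renamed field latitude to price in record Order (alias latitude declared on the renamed field) -> no rule fires on it in Order's dialect; the asked verdict holds
  renamed field attrs to codes in record Order (alias attrs declared on the renamed field) -> no rule fires on it in Order's dialect; the asked verdict holds
  added field active to record Order: optional bool, tag 3 (in v2 it sits immediately before zip) -> no rule fires on it in Order's dialect; the asked verdict holds
  added field payload to record Order: required bytes, tag 15, default 0x1A2B (in v2 it sits immediately before retries) -> no rule fires on it in Order's dialect; the asked verdict holds

forward: COMPATIBLE []


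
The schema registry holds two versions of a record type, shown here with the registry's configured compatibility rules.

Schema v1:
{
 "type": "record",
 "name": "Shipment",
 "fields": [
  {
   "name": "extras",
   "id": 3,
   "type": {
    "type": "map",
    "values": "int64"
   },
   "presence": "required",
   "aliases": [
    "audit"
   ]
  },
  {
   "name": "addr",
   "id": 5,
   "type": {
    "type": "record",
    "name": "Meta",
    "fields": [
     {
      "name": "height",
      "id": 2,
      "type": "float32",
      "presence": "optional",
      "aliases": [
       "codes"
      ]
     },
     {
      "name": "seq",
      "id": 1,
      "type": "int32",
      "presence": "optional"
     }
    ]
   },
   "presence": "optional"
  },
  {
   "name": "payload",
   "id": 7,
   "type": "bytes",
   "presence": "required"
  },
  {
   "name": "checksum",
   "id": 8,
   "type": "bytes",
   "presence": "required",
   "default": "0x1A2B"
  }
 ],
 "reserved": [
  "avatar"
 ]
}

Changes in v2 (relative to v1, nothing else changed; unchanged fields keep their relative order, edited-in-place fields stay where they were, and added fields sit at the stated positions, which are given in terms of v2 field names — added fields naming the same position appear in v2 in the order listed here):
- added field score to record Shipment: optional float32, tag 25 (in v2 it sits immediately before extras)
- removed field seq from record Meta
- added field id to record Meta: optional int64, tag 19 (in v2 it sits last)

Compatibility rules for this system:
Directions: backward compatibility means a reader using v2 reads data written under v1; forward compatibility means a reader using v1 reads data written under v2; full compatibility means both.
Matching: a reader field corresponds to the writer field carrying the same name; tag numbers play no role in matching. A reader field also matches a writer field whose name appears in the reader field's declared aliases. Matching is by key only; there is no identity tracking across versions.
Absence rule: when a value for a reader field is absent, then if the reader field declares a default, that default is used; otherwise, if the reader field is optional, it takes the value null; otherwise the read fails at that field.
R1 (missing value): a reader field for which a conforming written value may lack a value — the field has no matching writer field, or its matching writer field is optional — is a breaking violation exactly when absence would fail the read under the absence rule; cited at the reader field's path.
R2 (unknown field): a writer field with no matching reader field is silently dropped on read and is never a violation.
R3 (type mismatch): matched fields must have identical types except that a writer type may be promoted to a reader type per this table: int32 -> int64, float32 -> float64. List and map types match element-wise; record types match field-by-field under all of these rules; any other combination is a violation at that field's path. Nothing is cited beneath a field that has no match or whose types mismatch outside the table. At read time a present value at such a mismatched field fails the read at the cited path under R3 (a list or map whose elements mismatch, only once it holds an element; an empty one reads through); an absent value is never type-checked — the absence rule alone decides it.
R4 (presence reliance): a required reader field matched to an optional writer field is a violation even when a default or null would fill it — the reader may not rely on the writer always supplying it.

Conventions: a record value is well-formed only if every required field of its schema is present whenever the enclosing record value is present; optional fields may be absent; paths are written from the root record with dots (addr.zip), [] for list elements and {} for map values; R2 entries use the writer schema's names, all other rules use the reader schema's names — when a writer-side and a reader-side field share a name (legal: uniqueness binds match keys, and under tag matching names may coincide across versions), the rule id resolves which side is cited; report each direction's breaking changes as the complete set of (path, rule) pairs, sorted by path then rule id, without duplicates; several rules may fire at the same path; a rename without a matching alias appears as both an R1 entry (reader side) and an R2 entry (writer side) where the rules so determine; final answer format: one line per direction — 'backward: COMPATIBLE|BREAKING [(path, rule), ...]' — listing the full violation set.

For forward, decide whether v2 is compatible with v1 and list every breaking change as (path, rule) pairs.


arrows below run writer -> reader for Shipment
forward pass over Shipment, reader schema v1, writer schema v2:
  map<string, int64> -> map<string, int64>, writer required: extras aligns to extras
  Meta -> Meta, writer optional: addr aligns to addr
  bytes -> bytes, writer required: payload aligns to payload
  bytes -> bytes, writer required: checksum aligns to checksum
  writer field score has no reader counterpart
  float32 -> float32, writer optional: addr.height aligns to addr.height
  no writer field matches reader addr.seq
  writer field addr.id has no reader counterpart
  => no violations; forward on Shipment: COMPATIBLE
ruling out the remaining Shipment differences:
  added field id to record Meta: optional int64, tag 19 (in v2 it sits last) -> no rule fires on it in Shipment's dialect; the asked verdict holds
  removed field seq from record Meta -> no rule fires on it in Shipment's dialect; the asked verdict holds
  added field score to record Shipment: optional float32, tag 25 (in v2 it sits immediately before extras) -> no rule fires on it in Shipment's dialect; the asked verdict holds

forward: COMPATIBLE []


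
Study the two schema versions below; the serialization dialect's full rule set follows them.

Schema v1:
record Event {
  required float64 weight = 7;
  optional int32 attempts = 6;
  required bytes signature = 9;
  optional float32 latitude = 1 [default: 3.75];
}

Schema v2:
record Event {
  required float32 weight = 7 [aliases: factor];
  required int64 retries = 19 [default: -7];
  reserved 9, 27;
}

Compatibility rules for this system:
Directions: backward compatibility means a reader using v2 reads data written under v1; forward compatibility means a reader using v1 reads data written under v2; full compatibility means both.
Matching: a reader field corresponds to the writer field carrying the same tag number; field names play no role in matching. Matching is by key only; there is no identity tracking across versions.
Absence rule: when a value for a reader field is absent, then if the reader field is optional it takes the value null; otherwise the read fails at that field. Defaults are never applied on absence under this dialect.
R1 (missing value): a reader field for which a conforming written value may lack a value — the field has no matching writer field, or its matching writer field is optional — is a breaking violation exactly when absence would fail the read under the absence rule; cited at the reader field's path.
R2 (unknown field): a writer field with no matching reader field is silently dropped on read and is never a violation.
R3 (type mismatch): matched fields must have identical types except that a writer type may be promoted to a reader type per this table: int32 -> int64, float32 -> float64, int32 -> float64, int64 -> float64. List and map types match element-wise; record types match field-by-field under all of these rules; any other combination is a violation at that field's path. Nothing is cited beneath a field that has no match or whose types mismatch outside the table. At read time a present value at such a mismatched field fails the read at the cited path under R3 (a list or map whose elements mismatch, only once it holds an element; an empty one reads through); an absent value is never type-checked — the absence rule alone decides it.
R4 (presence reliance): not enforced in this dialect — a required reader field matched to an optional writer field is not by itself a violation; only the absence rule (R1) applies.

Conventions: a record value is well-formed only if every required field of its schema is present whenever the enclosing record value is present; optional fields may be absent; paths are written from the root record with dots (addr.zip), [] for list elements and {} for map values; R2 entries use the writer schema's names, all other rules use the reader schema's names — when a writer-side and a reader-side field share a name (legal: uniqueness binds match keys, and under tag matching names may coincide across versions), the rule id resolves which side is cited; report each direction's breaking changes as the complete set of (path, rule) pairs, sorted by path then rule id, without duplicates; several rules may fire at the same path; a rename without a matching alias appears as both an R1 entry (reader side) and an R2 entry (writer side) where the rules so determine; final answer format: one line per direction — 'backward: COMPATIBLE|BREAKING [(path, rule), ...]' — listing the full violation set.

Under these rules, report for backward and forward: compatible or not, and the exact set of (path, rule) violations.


each type pair in Event: writer, then reader
backward analysis of Event with v2 as reader and v1 as writer:
  weight: paired with writer weight (float64 -> float32; writer required)
  retries has no writer counterpart
  attempts (writer side), unknown to reader
  signature (writer side), unknown to reader
  latitude (writer side), unknown to reader
  violation R1 at retries
  violation R3 at weight
  => 2 violation(s): backward is BREAKING for Event
forward analysis of Event with v1 as reader and v2 as writer:
  weight: paired with writer weight (float32 -> float64; writer required)
  attempts has no writer counterpart
  signature has no writer counterpart
  latitude has no writer counterpart
  retries (writer side), unknown to reader
  violation R1 at signature
  => 1 violation(s): forward is BREAKING for Event

backward: BREAKING [(retries, R1), (weight, R3)]; forward: BREAKING [(signature, R1)]


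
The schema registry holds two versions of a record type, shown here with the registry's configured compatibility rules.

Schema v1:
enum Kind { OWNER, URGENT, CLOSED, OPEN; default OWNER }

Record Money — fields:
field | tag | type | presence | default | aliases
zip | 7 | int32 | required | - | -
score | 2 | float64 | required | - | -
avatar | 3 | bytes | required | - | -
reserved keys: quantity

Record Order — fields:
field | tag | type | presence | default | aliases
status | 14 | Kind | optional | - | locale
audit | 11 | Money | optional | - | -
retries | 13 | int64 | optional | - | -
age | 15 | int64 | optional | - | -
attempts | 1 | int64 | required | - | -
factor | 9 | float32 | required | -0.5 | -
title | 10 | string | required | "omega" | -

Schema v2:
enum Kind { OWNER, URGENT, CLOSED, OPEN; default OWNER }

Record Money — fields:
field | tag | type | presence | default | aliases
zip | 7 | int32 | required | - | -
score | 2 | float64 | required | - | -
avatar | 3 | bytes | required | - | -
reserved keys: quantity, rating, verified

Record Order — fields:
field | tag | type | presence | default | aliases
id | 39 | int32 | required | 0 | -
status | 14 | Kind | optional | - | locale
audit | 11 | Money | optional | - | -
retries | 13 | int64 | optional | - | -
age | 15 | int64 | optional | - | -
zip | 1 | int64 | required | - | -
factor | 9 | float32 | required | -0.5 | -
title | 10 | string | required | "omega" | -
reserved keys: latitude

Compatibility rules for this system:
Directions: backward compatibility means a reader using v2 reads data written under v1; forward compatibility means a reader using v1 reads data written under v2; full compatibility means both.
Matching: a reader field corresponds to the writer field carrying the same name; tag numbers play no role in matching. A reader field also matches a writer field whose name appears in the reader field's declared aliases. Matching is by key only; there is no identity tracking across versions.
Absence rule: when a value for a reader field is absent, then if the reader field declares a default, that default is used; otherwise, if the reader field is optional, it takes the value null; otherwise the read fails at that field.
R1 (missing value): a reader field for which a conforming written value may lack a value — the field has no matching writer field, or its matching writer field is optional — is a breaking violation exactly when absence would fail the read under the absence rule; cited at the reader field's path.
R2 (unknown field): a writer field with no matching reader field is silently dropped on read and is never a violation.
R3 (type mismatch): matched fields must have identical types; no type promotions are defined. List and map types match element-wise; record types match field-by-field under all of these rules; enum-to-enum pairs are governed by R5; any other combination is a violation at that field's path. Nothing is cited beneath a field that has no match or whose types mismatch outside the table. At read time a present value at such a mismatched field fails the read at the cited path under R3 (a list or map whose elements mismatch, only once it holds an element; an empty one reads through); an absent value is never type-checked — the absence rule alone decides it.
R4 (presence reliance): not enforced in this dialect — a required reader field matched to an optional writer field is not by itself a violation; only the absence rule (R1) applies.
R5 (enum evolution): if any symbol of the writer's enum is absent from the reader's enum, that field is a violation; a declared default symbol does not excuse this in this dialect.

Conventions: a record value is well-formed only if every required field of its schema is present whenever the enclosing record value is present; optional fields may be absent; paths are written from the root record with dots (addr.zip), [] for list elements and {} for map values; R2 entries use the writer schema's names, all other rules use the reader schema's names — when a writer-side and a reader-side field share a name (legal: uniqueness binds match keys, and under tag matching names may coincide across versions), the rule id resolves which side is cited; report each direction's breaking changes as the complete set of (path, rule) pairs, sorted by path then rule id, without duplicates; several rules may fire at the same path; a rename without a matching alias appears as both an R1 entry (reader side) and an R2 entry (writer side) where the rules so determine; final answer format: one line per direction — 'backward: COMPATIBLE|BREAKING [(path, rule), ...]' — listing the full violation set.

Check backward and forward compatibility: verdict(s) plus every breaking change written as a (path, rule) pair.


backward: BREAKING [(zip, R1)]; forward: BREAKING [(attempts, R1)]

the writer's type comes first in each Order pair
backward analysis of Order with v2 as reader and v1 as writer:
  id: no writer match
  status <- status (Kind -> Kind, writer optional)
  audit <- audit (Money -> Money, writer optional)
  retries <- retries (int64 -> int64, writer optional)
  age <- age (int64 -> int64, writer optional)
  zip: no writer match
  factor <- factor (float32 -> float32, writer required)
  title <- title (string -> string, writer required)
  writer field attempts has no reader counterpart
  audit.zip <- audit.zip (int32 -> int32, writer required)
  audit.score <- audit.score (float64 -> float64, writer required)
  audit.avatar <- audit.avatar (bytes -> bytes, writer required)
  breaking: (zip, R1)
  => backward verdict for Order: BREAKING, 1 violation(s)
forward analysis of Order with v1 as reader and v2 as writer:
  status <- status (Kind -> Kind, writer optional)
  audit <- audit (Money -> Money, writer optional)
  retries <- retries (int64 -> int64, writer optional)
  age <- age (int64 -> int64, writer optional)
  attempts: no writer match
  factor <- factor (float32 -> float32, writer required)
  title <- title (string -> string, writer required)
  writer field id has no reader counterpart
  writer field zip has no reader counterpart
  audit.zip <- audit.zip (int32 -> int32, writer required)
  audit.score <- audit.score (float64 -> float64, writer required)
  audit.avatar <- audit.avatar (bytes -> bytes, writer required)
  breaking: (attempts, R1)
  => forward verdict for Order: BREAKING, 1 violation(s)
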